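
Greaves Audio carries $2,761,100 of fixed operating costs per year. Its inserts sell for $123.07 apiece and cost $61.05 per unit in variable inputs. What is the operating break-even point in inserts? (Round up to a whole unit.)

44,520 inserts

Unit CM = price − variable cost = $123.07 − $61.05 = $62.02.
Break-even volume = fixed costs ÷ CM per unit = $2,761,100 ÷ $62.02 = 44,519.51, so 44,520 inserts.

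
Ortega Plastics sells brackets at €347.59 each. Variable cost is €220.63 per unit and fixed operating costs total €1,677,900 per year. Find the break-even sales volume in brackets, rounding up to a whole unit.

13,216 brackets

Contribution margin per unit = €347.59 − €220.63 = €126.96.
Break-even volume = fixed costs ÷ CM per unit = €1,677,900 ÷ €126.96 = 13,215.97, so 13,216 brackets.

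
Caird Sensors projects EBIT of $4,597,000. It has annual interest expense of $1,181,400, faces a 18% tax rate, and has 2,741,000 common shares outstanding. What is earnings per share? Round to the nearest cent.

Pre-tax income = $4,597,000 − $1,181,400.00 = $3,415,600.00.
After tax at 18%: net income = $3,415,600.00 × 0.82 = $2,800,792.00.
EPS = $2,800,792.00 ÷ 2,741,000 = $1.02.

$1.02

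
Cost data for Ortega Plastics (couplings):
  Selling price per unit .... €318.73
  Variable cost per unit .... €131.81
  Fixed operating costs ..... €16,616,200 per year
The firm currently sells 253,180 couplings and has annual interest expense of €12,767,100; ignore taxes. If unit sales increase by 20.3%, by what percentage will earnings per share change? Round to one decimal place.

Total contribution margin = 253,180 × €186.92 = €47,324,405.60.
Operating income = contribution − fixed costs = €47,324,405.60 − €16,616,200 = €30,708,205.60.
After interest of €12,767,100.00, pre-tax earnings = €17,941,105.60.
DCL = total CM / (EBIT − I) = €47,324,405.60 / €17,941,105.60 = 2.6378.
%ΔEPS = DCL × %ΔSales = 2.6378 × +20.3% = +53.5%.

+53.5%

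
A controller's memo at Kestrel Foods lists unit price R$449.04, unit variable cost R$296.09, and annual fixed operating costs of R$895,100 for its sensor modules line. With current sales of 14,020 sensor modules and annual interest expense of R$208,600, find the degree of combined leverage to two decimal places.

Total contribution margin = 14,020 × R$152.95 = R$2,144,359.00.
Subtracting fixed costs: EBIT = R$2,144,359.00 − R$895,100 = R$1,249,259.00. Interest = R$208,600.00.
DOL = R$2,144,359.00 ÷ R$1,249,259.00 = 1.7165; DFL = R$1,249,259.00 ÷ R$1,040,659.00 = 1.2004.
DCL = DOL × DFL = 1.7165 × 1.2004 = 2.0605.

2.06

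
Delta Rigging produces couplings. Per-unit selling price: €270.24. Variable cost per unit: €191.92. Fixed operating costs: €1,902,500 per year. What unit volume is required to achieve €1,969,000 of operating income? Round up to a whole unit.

Unit CM = price − variable cost = €270.24 − €191.92 = €78.32.
Required volume = (fixed costs + target profit) ÷ CM = (€1,902,500 + €1,969,000) ÷ €78.32 = 49,431.82, so 49,432 couplings.

49,432 couplings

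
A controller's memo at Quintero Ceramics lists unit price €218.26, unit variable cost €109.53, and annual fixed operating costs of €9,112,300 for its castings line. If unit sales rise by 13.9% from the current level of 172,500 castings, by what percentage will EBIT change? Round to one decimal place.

Total contribution margin = 172,500 × €108.73 = €18,755,925.00.
EBIT = €18,755,925.00 − €9,112,300 = €9,643,625.00.
DOL = contribution ÷ EBIT = €18,755,925.00 ÷ €9,643,625.00 = 1.9449.
Operating income changes by 1.9449 × +13.9% = +27.0%.

+27.0%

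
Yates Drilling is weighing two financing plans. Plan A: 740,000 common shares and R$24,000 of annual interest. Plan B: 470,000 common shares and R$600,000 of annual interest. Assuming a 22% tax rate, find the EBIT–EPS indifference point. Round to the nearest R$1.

At indifference, (EBIT − 24,000)(1 − t)/740,000 = (EBIT − 600,000)(1 − t)/470,000.
The (1 − t) factor cancels: (EBIT − 24,000) × 470,000 = (EBIT − 600,000) × 740,000.
Solving, EBIT = (600,000·740,000 − 24,000·470,000) / (740,000 − 470,000) = 432,720,000,000 / 270,000 = 1,602,666.67.

R$1,602,667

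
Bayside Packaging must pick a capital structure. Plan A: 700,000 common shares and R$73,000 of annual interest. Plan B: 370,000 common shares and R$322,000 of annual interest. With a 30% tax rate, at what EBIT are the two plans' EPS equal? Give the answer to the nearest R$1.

Set EPS_A = EPS_B: (EBIT − R$73,000)(1 − 0.30) ÷ 700,000 = (EBIT − R$322,000)(1 − 0.30) ÷ 370,000.
Cancelling (1 − t) and cross-multiplying: 370,000·(EBIT − 73,000) = 700,000·(EBIT − 322,000).
EBIT × (700,000 − 370,000) = 322,000 × 700,000 − 73,000 × 370,000 = 198,390,000,000, so EBIT = 198,390,000,000 ÷ 330,000 = 601,181.82.

R$601,182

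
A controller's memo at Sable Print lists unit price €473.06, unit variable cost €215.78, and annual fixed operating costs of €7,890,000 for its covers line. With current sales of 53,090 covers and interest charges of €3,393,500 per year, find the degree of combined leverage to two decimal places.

Total contribution margin = 53,090 × €257.28 = €13,658,995.20.
Subtracting fixed costs: EBIT = €13,658,995.20 − €7,890,000 = €5,768,995.20. Interest = €3,393,500.00, so EBIT − I = €2,375,495.20.
Degree of total leverage = total CM / (EBIT − interest) = €13,658,995.20 / €2,375,495.20 = 5.7500.

5.75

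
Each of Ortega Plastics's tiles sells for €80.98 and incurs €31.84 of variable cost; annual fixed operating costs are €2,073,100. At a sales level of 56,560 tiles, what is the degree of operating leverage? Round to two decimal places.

3.94

At 56,560 units, contribution = 56,560 × €49.14 = €2,779,358.40.
EBIT = €2,779,358.40 − €2,073,100 = €706,258.40.
So DOL = total CM / EBIT = €2,779,358.40 / €706,258.40 = 3.9353.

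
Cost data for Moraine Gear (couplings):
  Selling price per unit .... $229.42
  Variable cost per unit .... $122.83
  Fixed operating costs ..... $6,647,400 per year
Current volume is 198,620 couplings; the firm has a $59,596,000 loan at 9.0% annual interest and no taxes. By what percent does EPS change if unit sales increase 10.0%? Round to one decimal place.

Contribution at this volume is 198,620 × $106.59 = $21,170,905.80.
Operating income = contribution − fixed costs = $21,170,905.80 − $6,647,400 = $14,523,505.80.
After interest of $5,363,640.00, pre-tax earnings = $9,159,865.80.
DCL = total CM / (EBIT − I) = $21,170,905.80 / $9,159,865.80 = 2.3113.
EPS therefore changes by 2.3113 × (+10.0%) = +23.1%.

+23.1%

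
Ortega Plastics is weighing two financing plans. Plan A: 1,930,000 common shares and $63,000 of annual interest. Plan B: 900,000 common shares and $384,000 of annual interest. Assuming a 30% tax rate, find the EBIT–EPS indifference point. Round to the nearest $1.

Set EPS_A = EPS_B: (EBIT − $63,000)(1 − 0.30) ÷ 1,930,000 = (EBIT − $384,000)(1 − 0.30) ÷ 900,000.
The (1 − t) factor cancels: (EBIT − 63,000) × 900,000 = (EBIT − 384,000) × 1,930,000.
Solving, EBIT = (384,000·1,930,000 − 63,000·900,000) / (1,930,000 − 900,000) = 684,420,000,000 / 1,030,000 = 664,485.44.

$664,485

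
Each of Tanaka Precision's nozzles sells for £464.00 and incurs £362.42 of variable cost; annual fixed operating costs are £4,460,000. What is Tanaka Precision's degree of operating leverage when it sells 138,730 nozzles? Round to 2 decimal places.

1.46

Total contribution margin = 138,730 × £101.58 = £14,092,193.40.
EBIT = £14,092,193.40 − £4,460,000 = £9,632,193.40.
DOL = contribution ÷ EBIT = £14,092,193.40 ÷ £9,632,193.40 = 1.4630.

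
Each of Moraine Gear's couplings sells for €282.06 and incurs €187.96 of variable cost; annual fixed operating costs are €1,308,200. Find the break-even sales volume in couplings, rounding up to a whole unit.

Contribution margin per unit = €282.06 − €187.96 = €94.10.
Break-even volume = fixed costs ÷ CM per unit = €1,308,200 ÷ €94.10 = 13,902.23, so 13,903 couplings.

13,903 couplings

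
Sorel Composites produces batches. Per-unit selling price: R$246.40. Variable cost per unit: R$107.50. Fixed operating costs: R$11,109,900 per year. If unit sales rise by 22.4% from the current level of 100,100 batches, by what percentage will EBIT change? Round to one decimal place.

+111.5%

Total contribution margin = 100,100 × R$138.90 = R$13,903,890.00.
Subtracting fixed costs: EBIT = R$13,903,890.00 − R$11,109,900 = R$2,793,990.00.
DOL = contribution ÷ EBIT = R$13,903,890.00 ÷ R$2,793,990.00 = 4.9764.
Operating income changes by 4.9764 × +22.4% = +111.5%.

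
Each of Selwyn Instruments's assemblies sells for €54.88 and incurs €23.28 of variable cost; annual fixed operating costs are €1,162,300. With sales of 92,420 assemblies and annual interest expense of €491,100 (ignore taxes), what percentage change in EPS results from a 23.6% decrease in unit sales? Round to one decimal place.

-54.4%

Total contribution margin = 92,420 × €31.60 = €2,920,472.00.
Subtracting fixed costs: EBIT = €2,920,472.00 − €1,162,300 = €1,758,172.00.
After interest of €491,100.00, pre-tax earnings = €1,267,072.00.
Degree of combined leverage = contribution ÷ (EBIT − I) = €2,920,472.00 ÷ €1,267,072.00 = 2.3049.
%ΔEPS = DCL × %ΔSales = 2.3049 × -23.6% = -54.4%.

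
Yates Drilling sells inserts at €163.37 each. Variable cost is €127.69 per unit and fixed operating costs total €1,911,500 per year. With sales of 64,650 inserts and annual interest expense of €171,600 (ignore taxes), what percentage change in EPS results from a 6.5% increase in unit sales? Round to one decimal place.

At 64,650 units, contribution = 64,650 × €35.68 = €2,306,712.00.
Operating income = contribution − fixed costs = €2,306,712.00 − €1,911,500 = €395,212.00.
After interest of €171,600.00, pre-tax earnings = €223,612.00.
Degree of combined leverage = contribution ÷ (EBIT − I) = €2,306,712.00 ÷ €223,612.00 = 10.3157.
%ΔEPS = DCL × %ΔSales = 10.3157 × +6.5% = +67.1%.

+67.1%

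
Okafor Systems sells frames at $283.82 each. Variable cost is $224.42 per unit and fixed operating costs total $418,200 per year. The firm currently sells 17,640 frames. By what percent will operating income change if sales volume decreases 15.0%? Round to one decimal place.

-25.0%

At 17,640 units, contribution = 17,640 × $59.40 = $1,047,816.00.
EBIT = $1,047,816.00 − $418,200 = $629,616.00.
So DOL = total CM / EBIT = $1,047,816.00 / $629,616.00 = 1.6642.
Operating income changes by 1.6642 × -15.0% = -25.0%.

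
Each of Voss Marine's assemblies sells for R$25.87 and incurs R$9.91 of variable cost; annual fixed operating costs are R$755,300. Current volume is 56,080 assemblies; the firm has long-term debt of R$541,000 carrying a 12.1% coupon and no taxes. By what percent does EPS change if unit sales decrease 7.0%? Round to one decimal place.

Contribution at this volume is 56,080 × R$15.96 = R$895,036.80.
EBIT = R$895,036.80 − R$755,300 = R$139,736.80.
Interest = R$65,461.00, so EBIT − I = R$74,275.80.
DCL = total CM / (EBIT − I) = R$895,036.80 / R$74,275.80 = 12.0502.
%ΔEPS = DCL × %ΔSales = 12.0502 × -7.0% = -84.4%.

-84.4%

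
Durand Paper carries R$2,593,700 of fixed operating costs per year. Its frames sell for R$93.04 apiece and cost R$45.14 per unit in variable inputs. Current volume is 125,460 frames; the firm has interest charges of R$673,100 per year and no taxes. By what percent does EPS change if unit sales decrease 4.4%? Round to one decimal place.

Total contribution margin = 125,460 × R$47.90 = R$6,009,534.00.
Operating income = contribution − fixed costs = R$6,009,534.00 − R$2,593,700 = R$3,415,834.00.
Interest = R$673,100.00, so EBIT − I = R$2,742,734.00.
DCL = total CM / (EBIT − I) = R$6,009,534.00 / R$2,742,734.00 = 2.1911.
%ΔEPS = DCL × %ΔSales = 2.1911 × -4.4% = -9.6%.

-9.6%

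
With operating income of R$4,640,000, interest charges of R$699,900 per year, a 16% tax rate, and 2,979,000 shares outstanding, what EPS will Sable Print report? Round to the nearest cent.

R$1.11

Pre-tax income = R$4,640,000 − R$699,900.00 = R$3,940,100.00.
Net income = R$3,940,100.00 × (1 − 0.16) = R$3,309,684.00.
Per share: R$3,309,684.00 / 2,979,000 shares = R$1.11.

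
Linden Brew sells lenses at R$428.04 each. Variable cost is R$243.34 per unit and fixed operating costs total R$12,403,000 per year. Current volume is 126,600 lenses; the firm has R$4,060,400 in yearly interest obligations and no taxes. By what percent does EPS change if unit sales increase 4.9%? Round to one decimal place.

Total contribution margin = 126,600 × R$184.70 = R$23,383,020.00.
Operating income = contribution − fixed costs = R$23,383,020.00 − R$12,403,000 = R$10,980,020.00.
After interest of R$4,060,400.00, pre-tax earnings = R$6,919,620.00.
Degree of combined leverage = contribution ÷ (EBIT − I) = R$23,383,020.00 ÷ R$6,919,620.00 = 3.3792.
EPS therefore changes by 3.3792 × (+4.9%) = +16.6%.

+16.6%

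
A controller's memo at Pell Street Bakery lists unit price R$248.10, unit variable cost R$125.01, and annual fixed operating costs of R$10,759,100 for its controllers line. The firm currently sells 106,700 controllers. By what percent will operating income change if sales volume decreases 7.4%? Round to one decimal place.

-40.9%

Total contribution margin = 106,700 × R$123.09 = R$13,133,703.00.
Subtracting fixed costs: EBIT = R$13,133,703.00 − R$10,759,100 = R$2,374,603.00.
Degree of operating leverage = R$13,133,703.00 / R$2,374,603.00 = 5.5309.
%ΔEBIT = DOL × %ΔSales = 5.5309 × -7.4% = -40.9%.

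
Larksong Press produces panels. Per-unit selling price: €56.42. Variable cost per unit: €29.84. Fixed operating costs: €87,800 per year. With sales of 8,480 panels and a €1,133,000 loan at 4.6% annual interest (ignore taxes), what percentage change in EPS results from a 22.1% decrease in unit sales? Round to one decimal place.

Total contribution margin = 8,480 × €26.58 = €225,398.40.
EBIT = €225,398.40 − €87,800 = €137,598.40.
After interest of €52,118.00, pre-tax earnings = €85,480.40.
Degree of combined leverage = contribution ÷ (EBIT − I) = €225,398.40 ÷ €85,480.40 = 2.6368.
EPS therefore changes by 2.6368 × (-22.1%) = -58.3%.

-58.3%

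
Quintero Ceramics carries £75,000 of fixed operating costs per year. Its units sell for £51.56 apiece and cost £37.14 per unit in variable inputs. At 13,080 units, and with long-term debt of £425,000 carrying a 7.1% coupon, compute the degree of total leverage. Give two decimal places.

2.26

Contribution at this volume is 13,080 × £14.42 = £188,613.60.
Operating income = contribution − fixed costs = £188,613.60 − £75,000 = £113,613.60. Interest = £30,175.00, so EBIT − I = £83,438.60.
DCL = contribution ÷ (EBIT − I) = £188,613.60 ÷ £83,438.60 = 2.2605.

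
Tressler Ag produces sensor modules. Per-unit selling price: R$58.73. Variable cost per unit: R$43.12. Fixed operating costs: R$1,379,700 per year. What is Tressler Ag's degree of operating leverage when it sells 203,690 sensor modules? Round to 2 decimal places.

1.77

Total contribution margin = 203,690 × R$15.61 = R$3,179,600.90.
Operating income = contribution − fixed costs = R$3,179,600.90 − R$1,379,700 = R$1,799,900.90.
Degree of operating leverage = R$3,179,600.90 / R$1,799,900.90 = 1.7665.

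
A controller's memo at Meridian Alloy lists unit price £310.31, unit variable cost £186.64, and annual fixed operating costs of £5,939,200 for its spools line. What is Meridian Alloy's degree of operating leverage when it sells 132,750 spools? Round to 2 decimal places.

1.57

Contribution at this volume is 132,750 × £123.67 = £16,417,192.50.
Subtracting fixed costs: EBIT = £16,417,192.50 − £5,939,200 = £10,477,992.50.
Degree of operating leverage = £16,417,192.50 / £10,477,992.50 = 1.5668.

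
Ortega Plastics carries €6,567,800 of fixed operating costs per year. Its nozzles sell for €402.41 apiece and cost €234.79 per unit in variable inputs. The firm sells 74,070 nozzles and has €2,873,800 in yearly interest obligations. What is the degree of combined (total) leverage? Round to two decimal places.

At 74,070 units, contribution = 74,070 × €167.62 = €12,415,613.40.
Operating income = contribution − fixed costs = €12,415,613.40 − €6,567,800 = €5,847,813.40. Interest = €2,873,800.00.
DOL = €12,415,613.40 ÷ €5,847,813.40 = 2.1231; DFL = €5,847,813.40 ÷ €2,974,013.40 = 1.9663.
DCL = DOL × DFL = 2.1231 × 1.9663 = 4.1747.

4.17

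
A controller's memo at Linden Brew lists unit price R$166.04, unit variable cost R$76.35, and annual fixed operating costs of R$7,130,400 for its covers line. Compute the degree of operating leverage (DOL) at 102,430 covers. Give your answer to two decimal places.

Total contribution margin = 102,430 × R$89.69 = R$9,186,946.70.
Operating income = contribution − fixed costs = R$9,186,946.70 − R$7,130,400 = R$2,056,546.70.
So DOL = total CM / EBIT = R$9,186,946.70 / R$2,056,546.70 = 4.4672.

4.47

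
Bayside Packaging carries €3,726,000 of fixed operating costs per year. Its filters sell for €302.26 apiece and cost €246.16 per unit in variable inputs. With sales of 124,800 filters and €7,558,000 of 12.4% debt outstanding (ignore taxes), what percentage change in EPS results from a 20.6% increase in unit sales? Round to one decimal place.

At 124,800 units, contribution = 124,800 × €56.10 = €7,001,280.00.
Operating income = contribution − fixed costs = €7,001,280.00 − €3,726,000 = €3,275,280.00.
After interest of €937,192.00, pre-tax earnings = €2,338,088.00.
DCL = total CM / (EBIT − I) = €7,001,280.00 / €2,338,088.00 = 2.9944.
%ΔEPS = DCL × %ΔSales = 2.9944 × +20.6% = +61.7%.

+61.7%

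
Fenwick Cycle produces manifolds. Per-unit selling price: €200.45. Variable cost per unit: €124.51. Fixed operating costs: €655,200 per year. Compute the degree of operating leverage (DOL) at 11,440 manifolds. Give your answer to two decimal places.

Contribution at this volume is 11,440 × €75.94 = €868,753.60.
Operating income = contribution − fixed costs = €868,753.60 − €655,200 = €213,553.60.
DOL = contribution ÷ EBIT = €868,753.60 ÷ €213,553.60 = 4.0681.

4.07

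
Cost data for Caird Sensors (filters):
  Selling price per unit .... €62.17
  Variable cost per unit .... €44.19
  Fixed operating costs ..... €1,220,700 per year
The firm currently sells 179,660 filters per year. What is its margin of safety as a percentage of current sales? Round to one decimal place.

Contribution margin per unit = €62.17 − €44.19 = €17.98. Break-even units = €1,220,700 ÷ €17.98 = 67,892.10; break-even revenue = 67,892.10 × €62.17 = €4,220,852.00.
Actual sales revenue = 179,660 × €62.17 = €11,169,462.20.
Margin of safety = (€11,169,462.20 − €4,220,852.00) ÷ €11,169,462.20 = 62.2%.

62.2%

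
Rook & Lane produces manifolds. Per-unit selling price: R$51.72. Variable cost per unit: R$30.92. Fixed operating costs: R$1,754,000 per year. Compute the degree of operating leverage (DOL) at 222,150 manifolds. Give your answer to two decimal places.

1.61

Total contribution margin = 222,150 × R$20.80 = R$4,620,720.00.
EBIT = R$4,620,720.00 − R$1,754,000 = R$2,866,720.00.
DOL = contribution ÷ EBIT = R$4,620,720.00 ÷ R$2,866,720.00 = 1.6118.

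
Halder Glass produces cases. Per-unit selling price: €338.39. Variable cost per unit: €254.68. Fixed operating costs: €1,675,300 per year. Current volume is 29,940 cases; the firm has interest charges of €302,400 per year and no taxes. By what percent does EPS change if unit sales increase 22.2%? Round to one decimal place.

+105.3%

At 29,940 units, contribution = 29,940 × €83.71 = €2,506,277.40.
Subtracting fixed costs: EBIT = €2,506,277.40 − €1,675,300 = €830,977.40.
After interest of €302,400.00, pre-tax earnings = €528,577.40.
Degree of combined leverage = contribution ÷ (EBIT − I) = €2,506,277.40 ÷ €528,577.40 = 4.7416.
%ΔEPS = DCL × %ΔSales = 4.7416 × +22.2% = +105.3%.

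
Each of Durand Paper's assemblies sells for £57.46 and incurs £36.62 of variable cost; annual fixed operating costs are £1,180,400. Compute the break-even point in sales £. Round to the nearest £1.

£3,254,596

CM per unit = £57.46 − £36.62 = £20.84; CM ratio = £20.84 / £57.46 = 0.3627.
Break-even revenue = fixed costs × price ÷ CM = £1,180,400 × £57.46 ÷ £20.84 = £3,254,596.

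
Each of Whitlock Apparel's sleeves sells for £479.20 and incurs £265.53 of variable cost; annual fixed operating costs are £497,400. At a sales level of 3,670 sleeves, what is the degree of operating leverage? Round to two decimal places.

Contribution at this volume is 3,670 × £213.67 = £784,168.90.
EBIT = £784,168.90 − £497,400 = £286,768.90.
So DOL = total CM / EBIT = £784,168.90 / £286,768.90 = 2.7345.

2.73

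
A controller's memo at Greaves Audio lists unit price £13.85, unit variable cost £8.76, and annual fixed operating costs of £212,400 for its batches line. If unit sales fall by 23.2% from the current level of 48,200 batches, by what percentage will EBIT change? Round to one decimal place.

At 48,200 units, contribution = 48,200 × £5.09 = £245,338.00.
EBIT = £245,338.00 − £212,400 = £32,938.00.
DOL = contribution ÷ EBIT = £245,338.00 ÷ £32,938.00 = 7.4485.
Operating income changes by 7.4485 × -23.2% = -172.8%.

-172.8%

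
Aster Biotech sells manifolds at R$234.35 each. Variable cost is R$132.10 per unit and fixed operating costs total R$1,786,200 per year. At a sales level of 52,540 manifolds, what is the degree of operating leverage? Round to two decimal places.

1.50

At 52,540 units, contribution = 52,540 × R$102.25 = R$5,372,215.00.
Operating income = contribution − fixed costs = R$5,372,215.00 − R$1,786,200 = R$3,586,015.00.
Degree of operating leverage = R$5,372,215.00 / R$3,586,015.00 = 1.4981.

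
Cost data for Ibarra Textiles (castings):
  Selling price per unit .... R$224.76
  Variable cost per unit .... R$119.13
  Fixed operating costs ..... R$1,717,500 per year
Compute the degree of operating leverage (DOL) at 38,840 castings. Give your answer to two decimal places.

1.72

Total contribution margin = 38,840 × R$105.63 = R$4,102,669.20.
Operating income = contribution − fixed costs = R$4,102,669.20 − R$1,717,500 = R$2,385,169.20.
Degree of operating leverage = R$4,102,669.20 / R$2,385,169.20 = 1.7201.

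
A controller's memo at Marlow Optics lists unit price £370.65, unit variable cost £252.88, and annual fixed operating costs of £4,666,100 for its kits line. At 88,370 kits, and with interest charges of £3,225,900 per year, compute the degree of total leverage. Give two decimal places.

Contribution at this volume is 88,370 × £117.77 = £10,407,334.90.
Subtracting fixed costs: EBIT = £10,407,334.90 − £4,666,100 = £5,741,234.90. Interest = £3,225,900.00, so EBIT − I = £2,515,334.90.
DCL = contribution ÷ (EBIT − I) = £10,407,334.90 ÷ £2,515,334.90 = 4.1376.

4.14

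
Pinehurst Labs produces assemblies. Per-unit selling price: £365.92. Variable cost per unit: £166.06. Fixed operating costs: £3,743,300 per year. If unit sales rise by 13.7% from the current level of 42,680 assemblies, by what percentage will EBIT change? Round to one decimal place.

+24.4%

At 42,680 units, contribution = 42,680 × £199.86 = £8,530,024.80.
Operating income = contribution − fixed costs = £8,530,024.80 − £3,743,300 = £4,786,724.80.
So DOL = total CM / EBIT = £8,530,024.80 / £4,786,724.80 = 1.7820.
Operating income changes by 1.7820 × +13.7% = +24.4%.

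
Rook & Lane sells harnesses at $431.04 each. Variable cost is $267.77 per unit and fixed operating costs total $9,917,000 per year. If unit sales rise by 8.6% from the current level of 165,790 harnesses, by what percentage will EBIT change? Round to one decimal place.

+13.6%

At 165,790 units, contribution = 165,790 × $163.27 = $27,068,533.30.
Operating income = contribution − fixed costs = $27,068,533.30 − $9,917,000 = $17,151,533.30.
Degree of operating leverage = $27,068,533.30 / $17,151,533.30 = 1.5782.
%ΔEBIT = DOL × %ΔSales = 1.5782 × +8.6% = +13.6%.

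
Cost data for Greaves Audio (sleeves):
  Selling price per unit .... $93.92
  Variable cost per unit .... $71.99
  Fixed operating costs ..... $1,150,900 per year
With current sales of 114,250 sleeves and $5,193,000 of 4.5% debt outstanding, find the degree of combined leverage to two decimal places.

Contribution at this volume is 114,250 × $21.93 = $2,505,502.50.
Operating income = contribution − fixed costs = $2,505,502.50 − $1,150,900 = $1,354,602.50. Interest = $233,685.00, so EBIT − I = $1,120,917.50.
DCL = contribution ÷ (EBIT − I) = $2,505,502.50 ÷ $1,120,917.50 = 2.2352.

2.24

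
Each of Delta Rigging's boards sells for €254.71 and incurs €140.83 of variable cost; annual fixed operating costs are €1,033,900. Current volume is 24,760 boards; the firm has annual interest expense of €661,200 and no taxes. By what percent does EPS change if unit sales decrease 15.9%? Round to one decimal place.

-39.9%

Contribution at this volume is 24,760 × €113.88 = €2,819,668.80.
Subtracting fixed costs: EBIT = €2,819,668.80 − €1,033,900 = €1,785,768.80.
After interest of €661,200.00, pre-tax earnings = €1,124,568.80.
DCL = total CM / (EBIT − I) = €2,819,668.80 / €1,124,568.80 = 2.5073.
%ΔEPS = DCL × %ΔSales = 2.5073 × -15.9% = -39.9%.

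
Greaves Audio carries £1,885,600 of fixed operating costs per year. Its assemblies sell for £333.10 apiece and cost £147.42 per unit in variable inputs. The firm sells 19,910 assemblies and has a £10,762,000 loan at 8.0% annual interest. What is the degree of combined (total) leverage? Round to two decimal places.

Contribution at this volume is 19,910 × £185.68 = £3,696,888.80.
EBIT = £3,696,888.80 − £1,885,600 = £1,811,288.80. Interest = £860,960.00.
DOL = £3,696,888.80 ÷ £1,811,288.80 = 2.0410; DFL = £1,811,288.80 ÷ £950,328.80 = 1.9060.
DCL = DOL × DFL = 2.0410 × 1.9060 = 3.8901.

3.89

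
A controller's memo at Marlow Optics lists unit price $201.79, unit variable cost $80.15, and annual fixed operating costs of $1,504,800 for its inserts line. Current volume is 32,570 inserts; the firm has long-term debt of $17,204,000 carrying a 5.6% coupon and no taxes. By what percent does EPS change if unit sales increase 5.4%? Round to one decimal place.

+14.3%

Total contribution margin = 32,570 × $121.64 = $3,961,814.80.
Subtracting fixed costs: EBIT = $3,961,814.80 − $1,504,800 = $2,457,014.80.
After interest of $963,424.00, pre-tax earnings = $1,493,590.80.
DCL = total CM / (EBIT − I) = $3,961,814.80 / $1,493,590.80 = 2.6525.
%ΔEPS = DCL × %ΔSales = 2.6525 × +5.4% = +14.3%.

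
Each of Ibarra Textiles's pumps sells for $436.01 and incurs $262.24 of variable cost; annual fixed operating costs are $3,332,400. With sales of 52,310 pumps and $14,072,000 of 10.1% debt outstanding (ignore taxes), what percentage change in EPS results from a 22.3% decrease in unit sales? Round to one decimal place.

At 52,310 units, contribution = 52,310 × $173.77 = $9,089,908.70.
EBIT = $9,089,908.70 − $3,332,400 = $5,757,508.70.
Interest = $1,421,272.00, so EBIT − I = $4,336,236.70.
DCL = total CM / (EBIT − I) = $9,089,908.70 / $4,336,236.70 = 2.0963.
EPS therefore changes by 2.0963 × (-22.3%) = -46.7%.

-46.7%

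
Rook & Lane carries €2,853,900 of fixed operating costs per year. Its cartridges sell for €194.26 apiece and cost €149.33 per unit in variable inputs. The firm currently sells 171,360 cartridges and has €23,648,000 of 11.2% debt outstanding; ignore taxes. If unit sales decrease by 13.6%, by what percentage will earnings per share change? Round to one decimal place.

Contribution at this volume is 171,360 × €44.93 = €7,699,204.80.
Subtracting fixed costs: EBIT = €7,699,204.80 − €2,853,900 = €4,845,304.80.
Interest = €2,648,576.00, so EBIT − I = €2,196,728.80.
Degree of combined leverage = contribution ÷ (EBIT − I) = €7,699,204.80 ÷ €2,196,728.80 = 3.5048.
EPS therefore changes by 3.5048 × (-13.6%) = -47.7%.

-47.7%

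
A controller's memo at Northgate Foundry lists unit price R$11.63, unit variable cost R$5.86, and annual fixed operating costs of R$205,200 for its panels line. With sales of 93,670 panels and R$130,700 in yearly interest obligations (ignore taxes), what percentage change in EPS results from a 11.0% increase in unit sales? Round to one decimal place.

Contribution at this volume is 93,670 × R$5.77 = R$540,475.90.
Operating income = contribution − fixed costs = R$540,475.90 − R$205,200 = R$335,275.90.
Interest = R$130,700.00, so EBIT − I = R$204,575.90.
Degree of combined leverage = contribution ÷ (EBIT − I) = R$540,475.90 ÷ R$204,575.90 = 2.6419.
EPS therefore changes by 2.6419 × (+11.0%) = +29.1%.

+29.1%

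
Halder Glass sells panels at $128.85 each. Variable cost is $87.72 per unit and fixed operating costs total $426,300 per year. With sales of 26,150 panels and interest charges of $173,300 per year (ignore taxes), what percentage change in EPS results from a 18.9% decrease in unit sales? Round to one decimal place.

At 26,150 units, contribution = 26,150 × $41.13 = $1,075,549.50.
EBIT = $1,075,549.50 − $426,300 = $649,249.50.
After interest of $173,300.00, pre-tax earnings = $475,949.50.
Degree of combined leverage = contribution ÷ (EBIT − I) = $1,075,549.50 ÷ $475,949.50 = 2.2598.
%ΔEPS = DCL × %ΔSales = 2.2598 × -18.9% = -42.7%.

-42.7%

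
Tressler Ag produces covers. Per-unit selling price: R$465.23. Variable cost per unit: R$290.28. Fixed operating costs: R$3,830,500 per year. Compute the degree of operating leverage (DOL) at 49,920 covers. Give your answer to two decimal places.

1.78

At 49,920 units, contribution = 49,920 × R$174.95 = R$8,733,504.00.
Operating income = contribution − fixed costs = R$8,733,504.00 − R$3,830,500 = R$4,903,004.00.
DOL = contribution ÷ EBIT = R$8,733,504.00 ÷ R$4,903,004.00 = 1.7813.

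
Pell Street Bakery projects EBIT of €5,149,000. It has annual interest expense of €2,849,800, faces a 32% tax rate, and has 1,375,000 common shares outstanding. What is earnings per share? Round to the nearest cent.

Pre-tax income = €5,149,000 − €2,849,800.00 = €2,299,200.00.
After tax at 32%: net income = €2,299,200.00 × 0.68 = €1,563,456.00.
EPS = €1,563,456.00 ÷ 1,375,000 = €1.14.

€1.14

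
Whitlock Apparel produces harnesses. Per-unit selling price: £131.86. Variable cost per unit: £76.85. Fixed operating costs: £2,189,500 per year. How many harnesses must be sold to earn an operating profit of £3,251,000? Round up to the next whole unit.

98,901 harnesses

Unit CM = price − variable cost = £131.86 − £76.85 = £55.01.
Required volume = (fixed costs + target profit) ÷ CM = (£2,189,500 + £3,251,000) ÷ £55.01 = 98,900.20, so 98,901 harnesses.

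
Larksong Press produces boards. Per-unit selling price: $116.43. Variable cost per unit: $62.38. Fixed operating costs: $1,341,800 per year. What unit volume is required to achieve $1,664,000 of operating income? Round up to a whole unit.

Contribution margin per unit = $116.43 − $62.38 = $54.05.
Units = (FC + target) / CM = ($1,341,800 + $1,664,000) / $54.05 = 55,611.47, so 55,612 boards.

55,612 boards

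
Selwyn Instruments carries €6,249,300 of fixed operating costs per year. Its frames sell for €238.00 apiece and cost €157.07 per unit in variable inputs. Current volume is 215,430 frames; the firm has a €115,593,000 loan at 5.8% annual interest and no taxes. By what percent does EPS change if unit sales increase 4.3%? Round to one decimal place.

Contribution at this volume is 215,430 × €80.93 = €17,434,749.90.
Subtracting fixed costs: EBIT = €17,434,749.90 − €6,249,300 = €11,185,449.90.
Interest = €6,704,394.00, so EBIT − I = €4,481,055.90.
DCL = total CM / (EBIT − I) = €17,434,749.90 / €4,481,055.90 = 3.8908.
EPS therefore changes by 3.8908 × (+4.3%) = +16.7%.

+16.7%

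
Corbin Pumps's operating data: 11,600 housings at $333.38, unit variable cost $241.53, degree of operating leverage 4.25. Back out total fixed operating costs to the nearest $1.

At 11,600 units, contribution = 11,600 × $91.85 = $1,065,460.00.
DOL = contribution / EBIT, so EBIT = $1,065,460.00 / 4.25 = $250,696.47.
And FC = contribution − EBIT = $1,065,460.00 − $250,696.47 = $814,764.

$814,764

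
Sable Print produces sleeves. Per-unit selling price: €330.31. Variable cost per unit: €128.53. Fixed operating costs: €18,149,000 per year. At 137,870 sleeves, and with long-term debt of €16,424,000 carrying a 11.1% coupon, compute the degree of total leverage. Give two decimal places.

Total contribution margin = 137,870 × €201.78 = €27,819,408.60.
Subtracting fixed costs: EBIT = €27,819,408.60 − €18,149,000 = €9,670,408.60. Interest = €1,823,064.00, so EBIT − I = €7,847,344.60.
DCL = contribution ÷ (EBIT − I) = €27,819,408.60 ÷ €7,847,344.60 = 3.5451.

3.55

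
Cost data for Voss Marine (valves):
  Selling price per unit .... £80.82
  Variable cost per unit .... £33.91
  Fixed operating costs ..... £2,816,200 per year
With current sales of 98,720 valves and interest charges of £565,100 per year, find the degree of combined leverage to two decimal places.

3.71

Total contribution margin = 98,720 × £46.91 = £4,630,955.20.
EBIT = £4,630,955.20 − £2,816,200 = £1,814,755.20. Interest = £565,100.00.
DOL = £4,630,955.20 ÷ £1,814,755.20 = 2.5518; DFL = £1,814,755.20 ÷ £1,249,655.20 = 1.4522.
Combined leverage = 2.5518 × 1.4522 = 3.7057.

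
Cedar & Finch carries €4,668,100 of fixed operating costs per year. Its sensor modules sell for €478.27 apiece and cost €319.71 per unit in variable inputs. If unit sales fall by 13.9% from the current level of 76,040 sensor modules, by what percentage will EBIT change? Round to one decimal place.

-22.7%

Contribution at this volume is 76,040 × €158.56 = €12,056,902.40.
Operating income = contribution − fixed costs = €12,056,902.40 − €4,668,100 = €7,388,802.40.
So DOL = total CM / EBIT = €12,056,902.40 / €7,388,802.40 = 1.6318.
%ΔEBIT = DOL × %ΔSales = 1.6318 × -13.9% = -22.7%.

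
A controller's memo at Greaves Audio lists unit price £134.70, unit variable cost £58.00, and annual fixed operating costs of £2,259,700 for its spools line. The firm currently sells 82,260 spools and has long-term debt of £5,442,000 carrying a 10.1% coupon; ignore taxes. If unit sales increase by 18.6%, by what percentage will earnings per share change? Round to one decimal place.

+33.5%

Total contribution margin = 82,260 × £76.70 = £6,309,342.00.
EBIT = £6,309,342.00 − £2,259,700 = £4,049,642.00.
Interest = £549,642.00, so EBIT − I = £3,500,000.00.
Degree of combined leverage = contribution ÷ (EBIT − I) = £6,309,342.00 ÷ £3,500,000.00 = 1.8027.
EPS therefore changes by 1.8027 × (+18.6%) = +33.5%.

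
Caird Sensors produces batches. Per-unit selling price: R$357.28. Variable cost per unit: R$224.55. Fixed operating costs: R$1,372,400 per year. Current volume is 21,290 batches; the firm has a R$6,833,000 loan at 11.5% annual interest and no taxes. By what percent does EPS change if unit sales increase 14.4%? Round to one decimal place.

Contribution at this volume is 21,290 × R$132.73 = R$2,825,821.70.
EBIT = R$2,825,821.70 − R$1,372,400 = R$1,453,421.70.
Interest = R$785,795.00, so EBIT − I = R$667,626.70.
DCL = total CM / (EBIT − I) = R$2,825,821.70 / R$667,626.70 = 4.2326.
%ΔEPS = DCL × %ΔSales = 4.2326 × +14.4% = +60.9%.

+60.9%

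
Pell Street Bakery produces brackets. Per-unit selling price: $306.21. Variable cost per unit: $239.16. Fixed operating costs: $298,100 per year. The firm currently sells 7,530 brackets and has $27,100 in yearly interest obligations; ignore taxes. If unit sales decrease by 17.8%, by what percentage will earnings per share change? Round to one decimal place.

-50.0%

Total contribution margin = 7,530 × $67.05 = $504,886.50.
EBIT = $504,886.50 − $298,100 = $206,786.50.
After interest of $27,100.00, pre-tax earnings = $179,686.50.
DCL = total CM / (EBIT − I) = $504,886.50 / $179,686.50 = 2.8098.
%ΔEPS = DCL × %ΔSales = 2.8098 × -17.8% = -50.0%.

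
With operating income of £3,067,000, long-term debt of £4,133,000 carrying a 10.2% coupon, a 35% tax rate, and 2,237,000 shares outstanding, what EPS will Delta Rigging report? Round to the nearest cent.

Interest = £421,566.00, so EBT = £3,067,000 − £421,566.00 = £2,645,434.00.
After tax at 35%: net income = £2,645,434.00 × 0.65 = £1,719,532.10.
EPS = £1,719,532.10 ÷ 2,237,000 = £0.77.

£0.77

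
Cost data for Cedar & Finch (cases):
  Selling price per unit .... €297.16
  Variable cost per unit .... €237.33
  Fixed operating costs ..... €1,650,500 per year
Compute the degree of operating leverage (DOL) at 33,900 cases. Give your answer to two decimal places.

At 33,900 units, contribution = 33,900 × €59.83 = €2,028,237.00.
EBIT = €2,028,237.00 − €1,650,500 = €377,737.00.
DOL = contribution ÷ EBIT = €2,028,237.00 ÷ €377,737.00 = 5.3694.

5.37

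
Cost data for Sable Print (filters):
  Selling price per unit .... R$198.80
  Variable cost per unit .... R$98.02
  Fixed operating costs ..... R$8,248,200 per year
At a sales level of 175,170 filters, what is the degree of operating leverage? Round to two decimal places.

Contribution at this volume is 175,170 × R$100.78 = R$17,653,632.60.
Subtracting fixed costs: EBIT = R$17,653,632.60 − R$8,248,200 = R$9,405,432.60.
So DOL = total CM / EBIT = R$17,653,632.60 / R$9,405,432.60 = 1.8770.

1.88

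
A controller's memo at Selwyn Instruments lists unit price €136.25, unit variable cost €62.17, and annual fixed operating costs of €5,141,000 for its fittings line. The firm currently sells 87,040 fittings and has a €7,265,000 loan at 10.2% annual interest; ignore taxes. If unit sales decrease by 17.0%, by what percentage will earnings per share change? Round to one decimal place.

Contribution at this volume is 87,040 × €74.08 = €6,447,923.20.
Subtracting fixed costs: EBIT = €6,447,923.20 − €5,141,000 = €1,306,923.20.
Interest = €741,030.00, so EBIT − I = €565,893.20.
DCL = total CM / (EBIT − I) = €6,447,923.20 / €565,893.20 = 11.3942.
%ΔEPS = DCL × %ΔSales = 11.3942 × -17.0% = -193.7%.

-193.7%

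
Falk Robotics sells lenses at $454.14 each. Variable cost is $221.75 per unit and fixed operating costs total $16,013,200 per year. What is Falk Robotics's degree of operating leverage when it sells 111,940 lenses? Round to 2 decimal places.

Total contribution margin = 111,940 × $232.39 = $26,013,736.60.
Operating income = contribution − fixed costs = $26,013,736.60 − $16,013,200 = $10,000,536.60.
Degree of operating leverage = $26,013,736.60 / $10,000,536.60 = 2.6012.

2.60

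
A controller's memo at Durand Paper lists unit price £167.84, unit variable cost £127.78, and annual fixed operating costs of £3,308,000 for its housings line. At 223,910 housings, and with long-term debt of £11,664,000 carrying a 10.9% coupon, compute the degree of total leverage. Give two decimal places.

Total contribution margin = 223,910 × £40.06 = £8,969,834.60.
Operating income = contribution − fixed costs = £8,969,834.60 − £3,308,000 = £5,661,834.60. Interest = £1,271,376.00.
DOL = £8,969,834.60 ÷ £5,661,834.60 = 1.5843; DFL = £5,661,834.60 ÷ £4,390,458.60 = 1.2896.
Combined leverage = 1.5843 × 1.2896 = 2.0431.

2.04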